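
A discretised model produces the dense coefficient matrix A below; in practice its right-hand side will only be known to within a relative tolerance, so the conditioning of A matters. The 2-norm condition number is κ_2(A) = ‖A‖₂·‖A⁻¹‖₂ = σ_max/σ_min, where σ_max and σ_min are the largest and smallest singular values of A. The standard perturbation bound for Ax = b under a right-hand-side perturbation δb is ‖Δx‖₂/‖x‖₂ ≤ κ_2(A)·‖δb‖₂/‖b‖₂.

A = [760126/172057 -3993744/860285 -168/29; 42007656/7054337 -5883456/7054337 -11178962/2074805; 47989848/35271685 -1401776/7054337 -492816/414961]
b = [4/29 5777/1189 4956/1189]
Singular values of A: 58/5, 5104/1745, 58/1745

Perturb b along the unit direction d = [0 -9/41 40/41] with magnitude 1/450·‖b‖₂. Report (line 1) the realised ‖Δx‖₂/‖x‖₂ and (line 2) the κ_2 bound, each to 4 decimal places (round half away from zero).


from the listed singular values, σ₁ = 58/5, σ_n = 58/1745
condition number: (58/5) ÷ (58/1745) = 349.0000
worst-case relative error ≤ 349.0000 × 1/450 = 0.7756
solve Ax = b  →  x = [55.7880 -28.2037 65.1219]
‖b‖₂ = 6.4031 and ‖x‖₂ = 90.2696
δb = ε·‖b‖·d = [0.0000 -0.0031 0.0139]; solving A·Δx = δb gives ‖Δx‖ = 0.4281
realised ‖Δx‖/‖x‖ = 0.0047
so the bound overstates the realised error by a factor of ≈ 163.5339 (computed from the unrounded values)

0.0047
0.7756


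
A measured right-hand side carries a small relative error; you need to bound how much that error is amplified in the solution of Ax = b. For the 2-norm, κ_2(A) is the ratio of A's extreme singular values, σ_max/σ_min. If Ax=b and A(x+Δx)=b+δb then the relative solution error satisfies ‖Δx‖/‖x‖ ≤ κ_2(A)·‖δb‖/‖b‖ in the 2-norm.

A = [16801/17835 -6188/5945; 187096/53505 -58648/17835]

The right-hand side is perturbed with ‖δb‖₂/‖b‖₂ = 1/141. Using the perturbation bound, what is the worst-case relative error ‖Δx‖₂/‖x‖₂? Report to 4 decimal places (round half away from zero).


0.3271

AᵀA = [51786725/3948669 -16425500/1316223; -16425500/1316223 5219600/438741]; tr = 3405625/136161, det = 40000/136161
eigenvalues of AᵀA: λ = (tr ± √(tr²−4·det))/2 = 25, 1600/136161
κ = σ_max/σ_min = 5/(40/369) = 46.1250
bound on ‖Δx‖/‖x‖: κ·ε = 46.1250·1/141 = 0.3271


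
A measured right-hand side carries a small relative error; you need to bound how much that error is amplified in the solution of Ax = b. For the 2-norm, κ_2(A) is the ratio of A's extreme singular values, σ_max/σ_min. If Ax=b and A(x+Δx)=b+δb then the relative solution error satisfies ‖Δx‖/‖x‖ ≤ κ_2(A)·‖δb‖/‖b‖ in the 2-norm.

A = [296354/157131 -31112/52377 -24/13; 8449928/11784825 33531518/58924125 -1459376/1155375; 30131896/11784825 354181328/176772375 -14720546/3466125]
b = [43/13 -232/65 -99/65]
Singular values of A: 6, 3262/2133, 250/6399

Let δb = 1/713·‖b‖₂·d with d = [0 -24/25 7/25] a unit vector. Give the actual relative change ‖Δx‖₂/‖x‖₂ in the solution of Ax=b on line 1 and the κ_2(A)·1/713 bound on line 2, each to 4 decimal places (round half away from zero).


from the listed singular values, σ₁ = 6, σ_n = 250/6399
condition number: 6 ÷ (250/6399) = 153.5760
worst-case relative error ≤ 153.5760 × 1/713 = 0.2154
solve Ax = b  →  x = [55.3459 26.5535 46.2061]
2-norm of b is 5.0990; of x, 76.8327
Δx = A⁻¹·δb where δb = 1/713·5.0990·d; ‖Δx‖ = 0.1830
dividing the unrounded norms, ‖Δx‖/‖x‖ = 0.0024
realised/bound (from unrounded values) ≈ 0.0111

0.0024
0.2154


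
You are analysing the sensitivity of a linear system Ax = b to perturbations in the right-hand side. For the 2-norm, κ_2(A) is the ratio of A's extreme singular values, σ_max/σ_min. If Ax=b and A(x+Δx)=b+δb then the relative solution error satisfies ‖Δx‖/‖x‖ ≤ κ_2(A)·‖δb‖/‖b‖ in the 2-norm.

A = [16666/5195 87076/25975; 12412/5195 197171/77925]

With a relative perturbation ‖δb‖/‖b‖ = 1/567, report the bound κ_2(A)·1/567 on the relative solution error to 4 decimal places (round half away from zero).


0.5497

M = AᵀA = [17272532/1079521 272036492/16192815; 272036492/16192815 4284658849/242892225]. tr(M)=8170978549/242892225, det(M)=2829124/242892225
solving λ² − 8170978549/242892225·λ + 2829124/242892225 = 0 gives λ = 841/25, 3364/9715689
σ_max=√(841/25)=(29/5), σ_min=√(3364/9715689)=(58/3117) → κ = 311.7000
bound on ‖Δx‖/‖x‖: κ·ε = 311.7000·1/567 = 0.5497


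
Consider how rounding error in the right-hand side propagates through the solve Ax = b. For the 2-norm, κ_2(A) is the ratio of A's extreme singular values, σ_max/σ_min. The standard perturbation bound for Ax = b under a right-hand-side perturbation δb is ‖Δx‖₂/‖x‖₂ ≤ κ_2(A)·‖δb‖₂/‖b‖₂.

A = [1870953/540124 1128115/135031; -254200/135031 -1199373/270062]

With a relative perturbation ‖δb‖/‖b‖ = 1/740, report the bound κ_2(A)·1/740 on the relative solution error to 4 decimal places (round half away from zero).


M = AᵀA = [15689783281/1009459984 9413188155/252364996; 9413188155/252364996 22591935661/252364996]. tr(M)=627559325/5973136, det(M)=2825761/23892544
eigenvalues of AᵀA: λ = (tr ± √(tr²−4·det))/2 = 1681/16, 1681/1493284
κ = σ_max/σ_min = (41/4)/(41/1222) = 305.5000
bound on ‖Δx‖/‖x‖: κ·ε = 305.5000·1/740 = 0.4128

0.4128


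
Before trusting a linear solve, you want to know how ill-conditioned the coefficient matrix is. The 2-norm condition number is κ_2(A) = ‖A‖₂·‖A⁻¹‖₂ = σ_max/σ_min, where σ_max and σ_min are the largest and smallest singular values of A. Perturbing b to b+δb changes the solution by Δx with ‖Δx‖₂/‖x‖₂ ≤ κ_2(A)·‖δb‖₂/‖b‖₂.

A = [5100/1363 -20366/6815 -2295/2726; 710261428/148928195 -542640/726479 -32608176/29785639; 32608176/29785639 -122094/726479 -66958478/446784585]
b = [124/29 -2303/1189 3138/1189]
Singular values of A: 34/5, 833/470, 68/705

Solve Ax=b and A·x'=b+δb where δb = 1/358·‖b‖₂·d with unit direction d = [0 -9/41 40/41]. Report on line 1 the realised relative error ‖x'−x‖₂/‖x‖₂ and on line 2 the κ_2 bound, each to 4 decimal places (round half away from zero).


from the listed singular values, σ₁ = 34/5, σ_n = 68/705
condition number: (34/5) ÷ (68/705) = 70.5000
worst-case relative error ≤ 70.5000 × 1/358 = 0.1969
solve Ax = b  →  x = [6.2455 -2.1964 30.4753]
‖b‖₂ = 5.3852 and ‖x‖₂ = 31.1861
re-solving with b+δb shifts x by Δx of norm 0.1560
realised ‖Δx‖/‖x‖ = 0.0050
so the bound overstates the realised error by a factor of ≈ 39.3796 (computed from the unrounded values)

0.0050
0.1969


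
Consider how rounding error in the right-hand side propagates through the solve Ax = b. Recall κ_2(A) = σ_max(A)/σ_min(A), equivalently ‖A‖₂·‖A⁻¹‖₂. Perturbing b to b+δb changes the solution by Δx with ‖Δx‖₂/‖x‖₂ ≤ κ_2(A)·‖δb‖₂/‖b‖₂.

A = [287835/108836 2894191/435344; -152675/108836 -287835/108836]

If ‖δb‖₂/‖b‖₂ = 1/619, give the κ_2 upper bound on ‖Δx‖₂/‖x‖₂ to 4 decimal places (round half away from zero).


M = AᵀA = [314078825/35045192 5969410065/280361536; 5969410065/280361536 57407842249/1121446144]. tr(M)=399161921/6635776, det(M)=577200625/106172416
char-poly roots: 961/16 and 600625/6635776
κ_2(A) = √(λ_max/λ_min) = √((961/16) / (600625/6635776)) = 25.7600
perturbation bound = 25.7600·1/619 = 0.0416

0.0416


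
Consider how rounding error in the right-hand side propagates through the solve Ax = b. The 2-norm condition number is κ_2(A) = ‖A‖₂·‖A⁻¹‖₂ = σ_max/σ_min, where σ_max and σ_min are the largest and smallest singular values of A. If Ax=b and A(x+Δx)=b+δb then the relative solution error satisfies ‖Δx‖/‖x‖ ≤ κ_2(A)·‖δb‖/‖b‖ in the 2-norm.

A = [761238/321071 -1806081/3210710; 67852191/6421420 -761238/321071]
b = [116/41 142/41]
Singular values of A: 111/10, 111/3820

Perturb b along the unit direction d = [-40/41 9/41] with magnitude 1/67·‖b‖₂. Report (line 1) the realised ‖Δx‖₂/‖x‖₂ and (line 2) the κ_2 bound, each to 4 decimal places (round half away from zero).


0.0334
5.7015

from the listed singular values, σ₁ = 111/10, σ_n = 111/3820
κ_2(A) = (111/10) / (111/3820) = 382.0000
bound on ‖Δx‖/‖x‖: κ·ε = 382.0000·1/67 = 5.7015
solve Ax = b  →  x = [-14.7572 -67.2292]
‖b‖₂ = 4.4721 and ‖x‖₂ = 68.8298
with δb = [-0.0651 0.0147], A·Δx = δb → ‖Δx‖ = 2.2971
realised ‖Δx‖/‖x‖ = 0.0334
so the bound overstates the realised error by a factor of ≈ 170.8379 (computed from the unrounded values)


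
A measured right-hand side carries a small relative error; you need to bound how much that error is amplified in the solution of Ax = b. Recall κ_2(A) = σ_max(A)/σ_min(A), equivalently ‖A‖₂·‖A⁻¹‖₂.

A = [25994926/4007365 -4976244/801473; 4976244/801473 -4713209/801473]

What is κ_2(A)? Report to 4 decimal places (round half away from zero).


381.2000

M = AᵀA = [1539609139636/19095094225 -293255035164/3819018845; -293255035164/3819018845 55858910137/763803769]. tr(M)=3491179421/22705225, det(M)=3694084/22705225
eigenvalues of AᵀA: λ = (tr ± √(tr²−4·det))/2 = 3844/25, 961/908209
κ_2(A) = √(λ_max/λ_min) = √((3844/25) / (961/908209)) = 381.2000


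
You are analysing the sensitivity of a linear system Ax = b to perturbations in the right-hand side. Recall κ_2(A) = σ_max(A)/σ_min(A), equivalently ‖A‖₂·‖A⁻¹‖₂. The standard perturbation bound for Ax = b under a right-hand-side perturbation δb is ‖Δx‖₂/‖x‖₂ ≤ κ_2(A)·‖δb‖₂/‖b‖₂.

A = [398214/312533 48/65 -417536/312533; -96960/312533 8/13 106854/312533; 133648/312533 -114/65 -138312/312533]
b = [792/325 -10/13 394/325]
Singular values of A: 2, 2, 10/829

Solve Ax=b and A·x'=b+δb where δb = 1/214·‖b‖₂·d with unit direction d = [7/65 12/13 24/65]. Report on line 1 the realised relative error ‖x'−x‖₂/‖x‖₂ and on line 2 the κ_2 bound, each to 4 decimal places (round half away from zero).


σ_max = 2, σ_min = 10/829
κ = σ_max/σ_min = 2/(10/829) = 165.8000
worst-case relative error ≤ 165.8000 × 1/214 = 0.7748
solve Ax = b  →  x = [0.9655 -0.2000 -1.0138]
‖b‖₂ = 2.8284 and ‖x‖₂ = 1.4142
Δx = A⁻¹·δb where δb = 1/214·2.8284·d; ‖Δx‖ = 1.0957
realised ‖Δx‖/‖x‖ = 0.7748
tightness: 0.7748 against a bound of 0.7748; the bound is attained (ratio 1)

0.7748
0.7748


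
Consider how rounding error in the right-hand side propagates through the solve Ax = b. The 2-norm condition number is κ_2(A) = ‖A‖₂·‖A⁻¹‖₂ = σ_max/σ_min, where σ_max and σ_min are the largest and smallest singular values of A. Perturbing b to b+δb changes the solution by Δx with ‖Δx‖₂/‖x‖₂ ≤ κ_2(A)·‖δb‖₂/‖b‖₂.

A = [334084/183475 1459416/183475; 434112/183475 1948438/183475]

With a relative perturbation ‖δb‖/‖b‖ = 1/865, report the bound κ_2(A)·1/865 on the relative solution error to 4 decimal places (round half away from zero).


M = AᵀA = [12002613904/1346523025 10667262816/269304605; 10667262816/269304605 237052228036/1346523025]. tr(M)=29631748/160205, det(M)=5345344/20025625
char-poly roots: 4624/25 and 1156/801025
κ = σ_max/σ_min = (68/5)/(34/895) = 358.0000
perturbation bound = 358.0000·1/865 = 0.4139

0.4139


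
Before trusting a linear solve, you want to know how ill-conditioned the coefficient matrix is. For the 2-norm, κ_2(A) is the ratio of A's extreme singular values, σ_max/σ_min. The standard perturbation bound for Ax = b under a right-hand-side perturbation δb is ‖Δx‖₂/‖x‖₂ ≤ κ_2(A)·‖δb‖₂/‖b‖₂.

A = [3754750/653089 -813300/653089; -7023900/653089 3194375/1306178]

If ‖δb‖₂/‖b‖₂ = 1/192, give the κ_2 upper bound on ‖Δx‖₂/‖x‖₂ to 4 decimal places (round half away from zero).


AᵀA = [219492452500/1475865889 -49384856250/1475865889; -49384856250/1475865889 44463180625/5903463556]; tr = 548740625/3511876, det = 390625/877969
char-poly roots: 625/4 and 2500/877969
σ_max=√(625/4)=(25/2), σ_min=√(2500/877969)=(50/937) → κ = 234.2500
perturbation bound = 234.2500·1/192 = 1.2201

1.2201


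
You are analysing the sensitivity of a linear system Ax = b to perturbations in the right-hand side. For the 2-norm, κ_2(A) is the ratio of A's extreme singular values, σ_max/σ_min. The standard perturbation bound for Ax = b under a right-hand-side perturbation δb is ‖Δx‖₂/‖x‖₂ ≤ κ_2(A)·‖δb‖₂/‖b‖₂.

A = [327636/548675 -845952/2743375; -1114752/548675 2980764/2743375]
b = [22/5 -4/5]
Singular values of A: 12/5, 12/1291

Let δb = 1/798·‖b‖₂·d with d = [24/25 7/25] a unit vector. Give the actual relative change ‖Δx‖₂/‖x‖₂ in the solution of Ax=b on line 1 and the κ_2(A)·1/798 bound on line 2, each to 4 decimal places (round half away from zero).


0.0014
0.3236

from the listed singular values, σ₁ = 12/5, σ_n = 12/1291
condition number: (12/5) ÷ (12/1291) = 258.2000
bound on ‖Δx‖/‖x‖: κ·ε = 258.2000·1/798 = 0.3236
solve Ax = b  →  x = [203.2451 379.3137]
‖b‖₂ = 4.4721 and ‖x‖₂ = 430.3341
δb = ε·‖b‖·d = [0.0054 0.0016]; solving A·Δx = δb gives ‖Δx‖ = 0.6029
realised ‖Δx‖/‖x‖ = 0.0014
so the bound overstates the realised error by a factor of ≈ 230.9415 (computed from the unrounded values)


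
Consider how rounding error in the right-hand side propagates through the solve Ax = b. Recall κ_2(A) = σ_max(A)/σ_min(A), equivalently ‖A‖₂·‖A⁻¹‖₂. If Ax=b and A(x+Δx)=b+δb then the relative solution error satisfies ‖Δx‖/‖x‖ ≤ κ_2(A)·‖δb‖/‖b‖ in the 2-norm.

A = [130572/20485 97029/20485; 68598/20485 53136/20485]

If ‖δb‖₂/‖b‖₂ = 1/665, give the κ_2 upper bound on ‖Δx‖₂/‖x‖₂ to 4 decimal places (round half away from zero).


form AᵀA = [75275892/1452025 56450844/1452025; 56450844/1452025 42346233/1452025] with trace 4704885/58081 and determinant 26244/58081
char-poly roots: 81 and 324/58081
so κ_2 = √(81 / (324/58081)) = 120.5000
worst-case relative error ≤ 120.5000 × 1/665 = 0.1812

0.1812


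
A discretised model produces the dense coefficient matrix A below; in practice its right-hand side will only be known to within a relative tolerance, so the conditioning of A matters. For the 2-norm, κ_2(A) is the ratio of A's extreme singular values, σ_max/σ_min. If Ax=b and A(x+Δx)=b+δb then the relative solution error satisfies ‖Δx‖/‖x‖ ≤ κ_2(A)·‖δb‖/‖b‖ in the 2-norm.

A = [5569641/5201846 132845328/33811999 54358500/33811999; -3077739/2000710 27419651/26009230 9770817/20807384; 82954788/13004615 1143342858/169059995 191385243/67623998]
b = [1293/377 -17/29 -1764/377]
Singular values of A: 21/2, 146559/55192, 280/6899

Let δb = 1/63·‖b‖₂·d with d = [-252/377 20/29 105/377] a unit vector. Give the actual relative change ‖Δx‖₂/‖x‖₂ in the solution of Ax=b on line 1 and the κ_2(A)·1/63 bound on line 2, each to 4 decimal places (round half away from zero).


0.0231
4.1065

σ_max = 21/2, σ_min = 280/6899
condition number: (21/2) ÷ (280/6899) = 258.7125
worst-case relative error ≤ 258.7125 × 1/63 = 4.1065
solve Ax = b  →  x = [-1.0752 38.3213 -90.8030]
‖b‖ = 5.8310, ‖x‖ = 98.5640
δb = ε·‖b‖·d = [-0.0619 0.0638 0.0258]; solving A·Δx = δb gives ‖Δx‖ = 2.2805
realised ‖Δx‖/‖x‖ = 0.0231
realised/bound (from unrounded values) ≈ 0.0056


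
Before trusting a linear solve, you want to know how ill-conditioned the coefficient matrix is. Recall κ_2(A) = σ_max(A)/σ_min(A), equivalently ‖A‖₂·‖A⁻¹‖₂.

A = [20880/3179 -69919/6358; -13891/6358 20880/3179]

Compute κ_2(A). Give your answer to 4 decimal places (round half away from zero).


11.0000

form AᵀA = [6701929/139876 -3027600/34969; -3027600/34969 22950049/139876] with trace 51301/242 and determinant 707281/1936
char-poly roots: 841/4 and 841/484
κ = σ_max/σ_min = (29/2)/(29/22) = 11.0000


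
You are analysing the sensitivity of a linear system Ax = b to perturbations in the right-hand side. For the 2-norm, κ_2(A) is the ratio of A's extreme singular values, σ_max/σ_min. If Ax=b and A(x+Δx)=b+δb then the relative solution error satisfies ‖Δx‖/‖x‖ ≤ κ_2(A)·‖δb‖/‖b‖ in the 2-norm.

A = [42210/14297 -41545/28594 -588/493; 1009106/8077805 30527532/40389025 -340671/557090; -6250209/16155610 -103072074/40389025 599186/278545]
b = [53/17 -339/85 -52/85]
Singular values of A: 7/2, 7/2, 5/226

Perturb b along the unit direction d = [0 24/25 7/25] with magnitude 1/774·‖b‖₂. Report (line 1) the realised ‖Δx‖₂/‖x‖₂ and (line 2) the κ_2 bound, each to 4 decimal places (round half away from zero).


0.0016
0.2044

σ_max = 7/2, σ_min = 5/226
κ_2(A) = (7/2) / (5/226) = 158.2000
worst-case relative error ≤ 158.2000 × 1/774 = 0.2044
solve Ax = b  →  x = [-94.0733 -90.7773 -124.8966]
‖b‖ = 5.0990, ‖x‖ = 180.8023
δb = ε·‖b‖·d = [0.0000 0.0063 0.0018]; solving A·Δx = δb gives ‖Δx‖ = 0.2978
relative error = 0.0016
tightness: 0.0016 against a bound of 0.2044 (unrounded ratio ≈ 0.0081)


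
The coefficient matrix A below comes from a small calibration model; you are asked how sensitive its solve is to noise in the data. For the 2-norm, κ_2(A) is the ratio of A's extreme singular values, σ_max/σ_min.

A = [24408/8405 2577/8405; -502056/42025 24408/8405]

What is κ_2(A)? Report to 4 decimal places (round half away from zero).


13.1250

form AᵀA = [158806656/1050625 -7102728/210125; -7102728/210125 358353/42025] with trace 99801/625 and determinant 2286144/15625
char-poly roots: 3969/25 and 576/625
κ = σ_max/σ_min = (63/5)/(24/25) = 13.1250


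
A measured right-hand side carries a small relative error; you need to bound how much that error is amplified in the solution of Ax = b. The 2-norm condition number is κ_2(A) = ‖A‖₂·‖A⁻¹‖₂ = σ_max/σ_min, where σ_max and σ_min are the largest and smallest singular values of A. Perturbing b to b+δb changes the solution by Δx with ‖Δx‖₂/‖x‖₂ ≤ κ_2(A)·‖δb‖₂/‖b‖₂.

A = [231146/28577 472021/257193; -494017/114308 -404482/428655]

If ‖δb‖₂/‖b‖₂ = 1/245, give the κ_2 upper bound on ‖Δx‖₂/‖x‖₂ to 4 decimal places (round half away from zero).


form AᵀA = [3802451105/45212176 4812419159/254318490; 4812419159/254318490 24368674069/5722166025] with trace 4812529609/54464400 and determinant 4879681/54464400
λ_max, λ_min = (4812529609/54464400 ± √23159378161910267281/2966370867360000)/2 = 2209/25, 2209/2178576
κ = σ_max/σ_min = (47/5)/(47/1476) = 295.2000
bound on ‖Δx‖/‖x‖: κ·ε = 295.2000·1/245 = 1.2049

1.2049


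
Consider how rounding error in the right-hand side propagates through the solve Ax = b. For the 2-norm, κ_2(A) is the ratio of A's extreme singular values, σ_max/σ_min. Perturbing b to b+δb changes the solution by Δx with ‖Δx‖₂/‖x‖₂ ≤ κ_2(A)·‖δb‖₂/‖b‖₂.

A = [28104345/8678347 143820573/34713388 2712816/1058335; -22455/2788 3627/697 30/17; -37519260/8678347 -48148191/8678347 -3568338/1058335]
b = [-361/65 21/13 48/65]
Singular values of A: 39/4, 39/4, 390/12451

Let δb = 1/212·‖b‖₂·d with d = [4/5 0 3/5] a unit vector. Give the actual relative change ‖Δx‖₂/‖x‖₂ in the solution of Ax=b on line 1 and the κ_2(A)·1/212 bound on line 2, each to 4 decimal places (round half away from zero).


from the listed singular values, σ₁ = 39/4, σ_n = 390/12451
κ_2(A) = (39/4) / (390/12451) = 311.2750
worst-case relative error ≤ 311.2750 × 1/212 = 1.4683
solve Ax = b  →  x = [12.8319 58.4323 -112.8235]
‖b‖ = 5.8310, ‖x‖ = 127.7033
Δx = A⁻¹·δb where δb = 1/212·5.8310·d; ‖Δx‖ = 0.8781
relative error = 0.0069
tightness: 0.0069 against a bound of 1.4683 (unrounded ratio ≈ 0.0047)

0.0069
1.4683


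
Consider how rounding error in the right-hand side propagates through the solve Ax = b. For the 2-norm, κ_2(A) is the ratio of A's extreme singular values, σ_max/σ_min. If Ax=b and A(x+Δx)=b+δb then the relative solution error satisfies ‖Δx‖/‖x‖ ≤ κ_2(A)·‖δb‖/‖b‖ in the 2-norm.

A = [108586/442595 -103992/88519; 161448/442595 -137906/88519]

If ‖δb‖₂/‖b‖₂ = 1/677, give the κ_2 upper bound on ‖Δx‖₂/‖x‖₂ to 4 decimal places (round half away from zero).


AᵀA = [1514255044/7835613361 -6711344640/7835613361; -6711344640/7835613361 29832400900/7835613361]; tr = 18647624/4661281, det = 10000/4661281
eigenvalues of AᵀA: λ = (tr ± √(tr²−4·det))/2 = 4, 2500/4661281
σ_max=√4=2, σ_min=√(2500/4661281)=(50/2159) → κ = 86.3600
worst-case relative error ≤ 86.3600 × 1/677 = 0.1276

0.1276


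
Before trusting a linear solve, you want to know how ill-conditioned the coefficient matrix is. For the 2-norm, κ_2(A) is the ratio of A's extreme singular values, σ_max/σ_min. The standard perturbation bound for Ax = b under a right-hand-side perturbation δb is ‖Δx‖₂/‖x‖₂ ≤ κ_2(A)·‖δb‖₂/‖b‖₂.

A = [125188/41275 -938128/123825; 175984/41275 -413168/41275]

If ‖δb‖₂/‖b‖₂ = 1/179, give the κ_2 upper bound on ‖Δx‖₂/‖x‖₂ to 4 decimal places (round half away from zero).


AᵀA = [143515088/5241925 -41301568/629031; -41301568/629031 7435244032/47177325]; tr = 671298448/3629025, det = 342102016/90725625
eigenvalues of AᵀA: λ = (tr ± √(tr²−4·det))/2 = 4624/25, 73984/3629025
κ_2(A) = √(λ_max/λ_min) = √((4624/25) / (73984/3629025)) = 95.2500
perturbation bound = 95.2500·1/179 = 0.5321

0.5321


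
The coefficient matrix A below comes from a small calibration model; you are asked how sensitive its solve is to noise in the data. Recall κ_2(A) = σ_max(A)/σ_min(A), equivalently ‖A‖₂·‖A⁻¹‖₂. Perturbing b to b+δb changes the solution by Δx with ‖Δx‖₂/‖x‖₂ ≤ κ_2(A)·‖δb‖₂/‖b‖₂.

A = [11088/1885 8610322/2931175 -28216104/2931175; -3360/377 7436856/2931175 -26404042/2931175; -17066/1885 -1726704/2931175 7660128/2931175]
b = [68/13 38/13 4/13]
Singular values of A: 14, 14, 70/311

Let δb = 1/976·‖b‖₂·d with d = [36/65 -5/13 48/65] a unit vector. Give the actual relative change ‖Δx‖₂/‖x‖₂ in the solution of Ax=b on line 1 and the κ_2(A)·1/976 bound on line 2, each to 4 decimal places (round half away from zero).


largest singular value 14, smallest 70/311
κ = σ_max/σ_min = 14/(70/311) = 62.2000
perturbation bound = 62.2000·1/976 = 0.0637
solve Ax = b  →  x = [0.0099 8.6434 2.1002]
‖b‖₂ = 6.0000 and ‖x‖₂ = 8.8949
with δb = [0.0034 -0.0024 0.0045], A·Δx = δb → ‖Δx‖ = 0.0273
relative error = 0.0031
so the bound overstates the realised error by a factor of ≈ 20.7548 (computed from the unrounded values)

0.0031
0.0637


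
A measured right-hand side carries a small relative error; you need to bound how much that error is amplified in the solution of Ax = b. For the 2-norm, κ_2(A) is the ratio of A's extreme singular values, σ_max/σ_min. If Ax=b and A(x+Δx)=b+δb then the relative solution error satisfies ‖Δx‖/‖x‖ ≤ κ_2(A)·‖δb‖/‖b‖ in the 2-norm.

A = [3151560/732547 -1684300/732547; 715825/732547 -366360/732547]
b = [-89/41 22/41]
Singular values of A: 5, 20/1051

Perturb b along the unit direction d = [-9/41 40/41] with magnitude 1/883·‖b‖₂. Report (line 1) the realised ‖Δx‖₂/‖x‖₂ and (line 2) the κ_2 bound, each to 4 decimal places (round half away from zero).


0.0025
0.2976

σ_max = 5, σ_min = 20/1051
κ = σ_max/σ_min = 5/(20/1051) = 262.7500
worst-case relative error ≤ 262.7500 × 1/883 = 0.2976
solve Ax = b  →  x = [24.3765 46.5559]
‖b‖₂ = 2.2361 and ‖x‖₂ = 52.5515
with δb = [-0.0006 0.0025], A·Δx = δb → ‖Δx‖ = 0.1331
relative error = 0.0025
realised/bound (from unrounded values) ≈ 0.0085


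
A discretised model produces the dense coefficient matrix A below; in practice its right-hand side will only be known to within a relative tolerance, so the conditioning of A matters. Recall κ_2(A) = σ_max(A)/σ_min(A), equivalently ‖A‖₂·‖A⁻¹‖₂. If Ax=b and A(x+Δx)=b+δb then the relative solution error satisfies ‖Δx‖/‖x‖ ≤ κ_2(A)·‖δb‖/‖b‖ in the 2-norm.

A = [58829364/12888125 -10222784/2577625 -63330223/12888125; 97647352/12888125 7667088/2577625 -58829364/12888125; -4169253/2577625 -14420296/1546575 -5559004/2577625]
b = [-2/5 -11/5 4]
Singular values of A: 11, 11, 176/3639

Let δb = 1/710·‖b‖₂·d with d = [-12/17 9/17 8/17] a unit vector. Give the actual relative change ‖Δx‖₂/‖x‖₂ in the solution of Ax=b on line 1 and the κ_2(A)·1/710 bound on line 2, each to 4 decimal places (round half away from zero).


σ_max = 11, σ_min = 176/3639
condition number: 11 ÷ (176/3639) = 227.4375
bound on ‖Δx‖/‖x‖: κ·ε = 227.4375·1/710 = 0.3203
solve Ax = b  →  x = [11.7029 -6.1384 15.9069]
‖b‖ = 4.5826, ‖x‖ = 20.6801
with δb = [-0.0046 0.0034 0.0030], A·Δx = δb → ‖Δx‖ = 0.1335
relative error = 0.0065
tightness: 0.0065 against a bound of 0.3203 (unrounded ratio ≈ 0.0201)

0.0065
0.3203


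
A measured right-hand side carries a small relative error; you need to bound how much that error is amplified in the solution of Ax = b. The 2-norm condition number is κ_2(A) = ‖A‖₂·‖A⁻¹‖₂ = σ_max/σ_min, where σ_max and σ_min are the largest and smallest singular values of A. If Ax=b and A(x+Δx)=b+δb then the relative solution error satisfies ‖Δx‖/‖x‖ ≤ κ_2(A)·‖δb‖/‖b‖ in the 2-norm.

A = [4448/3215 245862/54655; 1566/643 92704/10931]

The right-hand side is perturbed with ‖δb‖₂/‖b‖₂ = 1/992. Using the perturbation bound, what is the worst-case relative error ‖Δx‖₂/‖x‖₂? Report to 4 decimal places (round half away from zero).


M = AᵀA = [81093604/10336225 277820928/10336225; 277820928/10336225 952591396/10336225]. tr(M)=41347400/413449, det(M)=250000/413449
solving λ² − 41347400/413449·λ + 250000/413449 = 0 gives λ = 100, 2500/413449
σ_max=√100=10, σ_min=√(2500/413449)=(50/643) → κ = 128.6000
bound on ‖Δx‖/‖x‖: κ·ε = 128.6000·1/992 = 0.1296

0.1296


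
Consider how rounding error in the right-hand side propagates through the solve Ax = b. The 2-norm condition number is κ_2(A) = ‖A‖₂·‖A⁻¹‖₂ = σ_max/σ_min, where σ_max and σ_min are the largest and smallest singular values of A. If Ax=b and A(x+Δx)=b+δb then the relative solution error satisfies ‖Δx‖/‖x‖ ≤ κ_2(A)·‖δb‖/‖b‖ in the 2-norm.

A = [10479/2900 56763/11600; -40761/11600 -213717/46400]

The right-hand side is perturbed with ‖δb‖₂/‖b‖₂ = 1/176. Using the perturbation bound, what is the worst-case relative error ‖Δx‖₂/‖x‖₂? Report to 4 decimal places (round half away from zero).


AᵀA = [4064697/160000 21674709/640000; 21674709/640000 115609473/2560000]; tr = 1445157/20480, det = 194481/640000
λ_max, λ_min = (1445157/20480 ± √52199223359409/10485760000)/2 = 1764/25, 441/102400
κ_2(A) = √(λ_max/λ_min) = √((1764/25) / (441/102400)) = 128.0000
bound on ‖Δx‖/‖x‖: κ·ε = 128.0000·1/176 = 0.7273

0.7273


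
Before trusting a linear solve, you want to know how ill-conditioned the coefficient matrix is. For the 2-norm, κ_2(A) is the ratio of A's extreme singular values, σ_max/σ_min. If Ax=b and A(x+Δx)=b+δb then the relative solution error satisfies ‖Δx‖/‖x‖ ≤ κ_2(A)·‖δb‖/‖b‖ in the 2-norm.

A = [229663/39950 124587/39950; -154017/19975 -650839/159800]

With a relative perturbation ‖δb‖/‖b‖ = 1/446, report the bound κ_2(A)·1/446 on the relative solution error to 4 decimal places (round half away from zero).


form AᵀA = [347364797/3755300 74101797/1502120; 74101797/1502120 1581040313/60084800] with trace 83986789/706880 and determinant 141158161/353440000
solving λ² − 83986789/706880·λ + 141158161/353440000 = 0 gives λ = 11881/100, 11881/3534400
κ = σ_max/σ_min = (109/10)/(109/1880) = 188.0000
perturbation bound = 188.0000·1/446 = 0.4215

0.4215


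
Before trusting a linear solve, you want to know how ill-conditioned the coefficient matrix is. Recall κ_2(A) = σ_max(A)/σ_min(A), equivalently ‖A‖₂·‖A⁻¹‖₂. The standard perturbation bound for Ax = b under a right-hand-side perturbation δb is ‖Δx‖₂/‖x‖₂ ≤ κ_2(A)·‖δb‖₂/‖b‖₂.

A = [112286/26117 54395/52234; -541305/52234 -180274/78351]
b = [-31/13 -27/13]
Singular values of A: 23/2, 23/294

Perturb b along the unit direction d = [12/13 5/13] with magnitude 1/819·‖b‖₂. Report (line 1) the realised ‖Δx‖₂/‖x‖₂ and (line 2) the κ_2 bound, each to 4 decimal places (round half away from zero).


σ_max = 23/2, σ_min = 23/294
condition number: (23/2) ÷ (23/294) = 147.0000
perturbation bound = 147.0000·1/819 = 0.1795
solve Ax = b  →  x = [8.5027 -37.3934]
‖b‖ = 3.1623, ‖x‖ = 38.3479
δb = ε·‖b‖·d = [0.0036 0.0015]; solving A·Δx = δb gives ‖Δx‖ = 0.0494
realised ‖Δx‖/‖x‖ = 0.0013
tightness: 0.0013 against a bound of 0.1795 (unrounded ratio ≈ 0.0072)

0.0013
0.1795


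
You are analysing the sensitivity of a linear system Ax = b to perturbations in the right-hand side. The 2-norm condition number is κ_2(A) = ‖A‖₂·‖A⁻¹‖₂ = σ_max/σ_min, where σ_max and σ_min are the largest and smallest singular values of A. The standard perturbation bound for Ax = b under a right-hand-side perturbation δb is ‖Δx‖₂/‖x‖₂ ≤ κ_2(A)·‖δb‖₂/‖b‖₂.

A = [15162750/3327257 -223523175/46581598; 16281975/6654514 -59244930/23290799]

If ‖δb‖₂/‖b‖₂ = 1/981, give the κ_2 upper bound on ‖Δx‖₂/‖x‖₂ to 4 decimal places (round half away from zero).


AᵀA = [4099441730625/153226839364 -7532613306000/268146968887; -7532613306000/268146968887 221461787837025/7508115128836]; tr = 251090625825/4463802098, det = 791015625/35710416784
char-poly roots: 225/4 and 3515625/8927604196
κ = σ_max/σ_min = (15/2)/(1875/94486) = 377.9440
κ_2(A)·‖δb‖/‖b‖ = 0.3853

0.3853


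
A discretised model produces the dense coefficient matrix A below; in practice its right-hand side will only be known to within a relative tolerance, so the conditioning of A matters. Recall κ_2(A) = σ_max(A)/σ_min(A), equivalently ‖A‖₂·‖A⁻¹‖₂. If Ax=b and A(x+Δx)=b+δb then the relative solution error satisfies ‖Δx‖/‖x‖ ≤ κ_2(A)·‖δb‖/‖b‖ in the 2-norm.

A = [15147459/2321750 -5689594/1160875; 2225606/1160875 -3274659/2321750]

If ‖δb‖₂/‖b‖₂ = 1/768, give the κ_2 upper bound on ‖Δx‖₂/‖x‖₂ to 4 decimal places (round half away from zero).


AᵀA = [398814083881/8624836900 -74776794048/2156209225; -74776794048/2156209225 224334897769/8624836900]; tr = 12462979633/172496738, det = 52200625/1379973904
char-poly roots: 289/4 and 180625/344993476
κ_2(A) = √(λ_max/λ_min) = √((289/4) / (180625/344993476)) = 371.4800
κ_2(A)·‖δb‖/‖b‖ = 0.4837

0.4837


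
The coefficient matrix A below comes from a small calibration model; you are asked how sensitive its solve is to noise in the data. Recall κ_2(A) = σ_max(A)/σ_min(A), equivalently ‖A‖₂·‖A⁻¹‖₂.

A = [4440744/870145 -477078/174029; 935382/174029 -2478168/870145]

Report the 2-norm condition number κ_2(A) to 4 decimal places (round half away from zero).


M = AᵀA = [49457424996/900300025 -5275404288/180060005; -5275404288/180060005 14068254564/900300025]. tr(M)=43962408/623045, det(M)=3111696/77880625
eigenvalues of AᵀA: λ = (tr ± √(tr²−4·det))/2 = 1764/25, 1764/3115225
κ_2(A) = √(λ_max/λ_min) = √((1764/25) / (1764/3115225)) = 353.0000

353.0000


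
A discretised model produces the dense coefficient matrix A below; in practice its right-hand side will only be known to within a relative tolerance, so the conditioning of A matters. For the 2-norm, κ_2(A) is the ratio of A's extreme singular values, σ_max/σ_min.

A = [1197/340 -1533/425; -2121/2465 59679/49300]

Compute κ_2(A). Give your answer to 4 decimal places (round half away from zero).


AᵀA = [51078825/3888784 -3339630/243049; -3339630/243049 56295009/3888784]; tr = 63837/2312, det = 99225/73984
char-poly roots: 441/16 and 225/4624
κ_2(A) = √(λ_max/λ_min) = √((441/16) / (225/4624)) = 23.8000

23.8000


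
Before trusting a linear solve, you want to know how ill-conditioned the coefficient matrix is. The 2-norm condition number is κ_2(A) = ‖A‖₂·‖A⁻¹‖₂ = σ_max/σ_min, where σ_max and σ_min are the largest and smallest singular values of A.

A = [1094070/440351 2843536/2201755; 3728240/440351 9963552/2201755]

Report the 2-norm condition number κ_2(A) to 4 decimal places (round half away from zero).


form AᵀA = [888044862500/11406411953 473618124000/11406411953; 473618124000/11406411953 252607212800/11406411953] with trace 67097180900/670965409 and determinant 64000000/670965409
λ_max, λ_min = (67097180900/670965409 ± √4501859917582620810000/450194580074537281)/2 = 100, 640000/670965409
κ = σ_max/σ_min = 10/(800/25903) = 323.7875

323.7875


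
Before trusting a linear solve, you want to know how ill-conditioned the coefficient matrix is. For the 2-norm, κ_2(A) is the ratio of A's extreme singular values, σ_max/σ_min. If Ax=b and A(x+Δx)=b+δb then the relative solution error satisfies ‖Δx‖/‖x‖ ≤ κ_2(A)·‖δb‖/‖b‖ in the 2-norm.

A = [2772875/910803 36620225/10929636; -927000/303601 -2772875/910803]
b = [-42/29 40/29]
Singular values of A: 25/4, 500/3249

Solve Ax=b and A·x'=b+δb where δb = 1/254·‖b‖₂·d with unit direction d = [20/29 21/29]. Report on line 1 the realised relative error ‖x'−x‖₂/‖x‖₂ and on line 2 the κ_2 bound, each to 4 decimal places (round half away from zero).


σ_max = 25/4, σ_min = 500/3249
κ_2(A) = (25/4) / (500/3249) = 40.6125
worst-case relative error ≤ 40.6125 × 1/254 = 0.1599
solve Ax = b  →  x = [-0.2207 -0.2317]
‖b‖₂ = 2.0000 and ‖x‖₂ = 0.3200
with δb = [0.0054 0.0057], A·Δx = δb → ‖Δx‖ = 0.0512
dividing the unrounded norms, ‖Δx‖/‖x‖ = 0.1599
tightness: 0.1599 against a bound of 0.1599; the bound is attained (ratio 1)

0.1599
0.1599


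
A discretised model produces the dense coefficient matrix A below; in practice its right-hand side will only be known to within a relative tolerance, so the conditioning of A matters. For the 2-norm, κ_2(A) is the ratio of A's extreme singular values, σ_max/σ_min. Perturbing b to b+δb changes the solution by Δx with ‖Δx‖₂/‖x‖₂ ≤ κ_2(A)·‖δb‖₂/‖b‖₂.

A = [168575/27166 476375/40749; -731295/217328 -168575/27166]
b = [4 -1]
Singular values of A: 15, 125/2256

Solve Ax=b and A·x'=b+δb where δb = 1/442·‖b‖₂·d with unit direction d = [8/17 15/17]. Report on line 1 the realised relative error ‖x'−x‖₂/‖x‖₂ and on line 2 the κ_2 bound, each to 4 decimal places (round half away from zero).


largest singular value 15, smallest 125/2256
condition number: 15 ÷ (125/2256) = 270.7200
κ_2(A)·‖δb‖/‖b‖ = 0.6125
solve Ax = b  →  x = [-15.7992 8.7285]
‖b‖₂ = 4.1231 and ‖x‖₂ = 18.0500
with δb = [0.0044 0.0082], A·Δx = δb → ‖Δx‖ = 0.1684
realised ‖Δx‖/‖x‖ = 0.0093
tightness: 0.0093 against a bound of 0.6125 (unrounded ratio ≈ 0.0152)

0.0093
0.6125


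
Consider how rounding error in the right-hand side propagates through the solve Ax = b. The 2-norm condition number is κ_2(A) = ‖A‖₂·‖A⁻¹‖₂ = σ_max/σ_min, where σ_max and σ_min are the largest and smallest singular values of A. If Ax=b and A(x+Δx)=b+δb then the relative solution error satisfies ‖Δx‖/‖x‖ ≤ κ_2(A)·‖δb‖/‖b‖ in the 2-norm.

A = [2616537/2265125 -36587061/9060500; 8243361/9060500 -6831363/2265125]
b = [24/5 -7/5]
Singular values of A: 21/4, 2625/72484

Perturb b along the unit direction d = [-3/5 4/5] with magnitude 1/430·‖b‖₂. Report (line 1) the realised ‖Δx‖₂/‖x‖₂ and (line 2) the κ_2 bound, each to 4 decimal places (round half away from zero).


from the listed singular values, σ₁ = 21/4, σ_n = 2625/72484
condition number: (21/4) ÷ (2625/72484) = 144.9680
perturbation bound = 144.9680·1/430 = 0.3371
solve Ax = b  →  x = [-105.8737 -31.4751]
‖b‖ = 5.0000, ‖x‖ = 110.4533
δb = ε·‖b‖·d = [-0.0070 0.0093]; solving A·Δx = δb gives ‖Δx‖ = 0.3211
relative error = 0.0029
tightness: 0.0029 against a bound of 0.3371 (unrounded ratio ≈ 0.0086)

0.0029
0.3371


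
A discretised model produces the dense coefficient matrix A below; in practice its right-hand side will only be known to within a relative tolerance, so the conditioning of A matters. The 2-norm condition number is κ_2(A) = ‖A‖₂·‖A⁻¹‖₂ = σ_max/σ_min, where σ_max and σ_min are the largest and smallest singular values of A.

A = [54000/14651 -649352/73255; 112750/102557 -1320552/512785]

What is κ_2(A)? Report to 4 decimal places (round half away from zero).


AᵀA = [155596562500/10517938249 -373415526000/10517938249; -373415526000/10517938249 896204022400/10517938249]; tr = 6223672100/62236321, det = 4000000/62236321
char-poly roots: 100 and 40000/62236321
κ_2(A) = √(λ_max/λ_min) = √(100 / (40000/62236321)) = 394.4500

394.4500


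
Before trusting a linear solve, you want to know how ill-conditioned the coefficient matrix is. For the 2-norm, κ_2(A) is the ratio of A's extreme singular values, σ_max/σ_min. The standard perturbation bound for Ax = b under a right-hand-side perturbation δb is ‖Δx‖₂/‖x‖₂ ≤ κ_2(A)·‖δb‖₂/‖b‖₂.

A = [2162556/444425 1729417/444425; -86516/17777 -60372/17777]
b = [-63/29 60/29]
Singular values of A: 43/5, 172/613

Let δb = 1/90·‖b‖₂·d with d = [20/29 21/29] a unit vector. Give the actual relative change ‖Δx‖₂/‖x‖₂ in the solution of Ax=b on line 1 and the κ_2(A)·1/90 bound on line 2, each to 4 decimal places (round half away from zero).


σ_max = 43/5, σ_min = 172/613
condition number: (43/5) ÷ (172/613) = 30.6500
κ_2(A)·‖δb‖/‖b‖ = 0.3406
solve Ax = b  →  x = [-0.2791 -0.2093]
2-norm of b is 3.0000; of x, 0.3488
Δx = A⁻¹·δb where δb = 1/90·3.0000·d; ‖Δx‖ = 0.1188
dividing the unrounded norms, ‖Δx‖/‖x‖ = 0.3406
tightness: 0.3406 against a bound of 0.3406; the bound is attained (ratio 1)

0.3406
0.3406


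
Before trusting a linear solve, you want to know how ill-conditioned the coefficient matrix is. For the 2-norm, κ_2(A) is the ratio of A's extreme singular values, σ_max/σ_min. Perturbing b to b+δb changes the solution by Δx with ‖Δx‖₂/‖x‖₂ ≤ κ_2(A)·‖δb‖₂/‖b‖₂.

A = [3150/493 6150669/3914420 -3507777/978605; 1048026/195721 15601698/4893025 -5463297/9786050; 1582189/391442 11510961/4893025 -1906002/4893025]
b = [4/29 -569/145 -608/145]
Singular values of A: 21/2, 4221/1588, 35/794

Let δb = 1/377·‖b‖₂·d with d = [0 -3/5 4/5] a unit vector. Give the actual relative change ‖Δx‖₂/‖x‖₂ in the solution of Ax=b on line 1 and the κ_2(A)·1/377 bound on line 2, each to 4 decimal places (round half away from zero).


from the listed singular values, σ₁ = 21/2, σ_n = 35/794
κ_2(A) = (21/2) / (35/794) = 238.2000
bound on ‖Δx‖/‖x‖: κ·ε = 238.2000·1/377 = 0.6318
solve Ax = b  →  x = [-11.0118 14.9671 -13.1064]
‖b‖ = 5.7446, ‖x‖ = 22.7388
δb = ε·‖b‖·d = [0.0000 -0.0091 0.0122]; solving A·Δx = δb gives ‖Δx‖ = 0.3457
dividing the unrounded norms, ‖Δx‖/‖x‖ = 0.0152
so the bound overstates the realised error by a factor of ≈ 41.5623 (computed from the unrounded values)

0.0152
0.6318
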